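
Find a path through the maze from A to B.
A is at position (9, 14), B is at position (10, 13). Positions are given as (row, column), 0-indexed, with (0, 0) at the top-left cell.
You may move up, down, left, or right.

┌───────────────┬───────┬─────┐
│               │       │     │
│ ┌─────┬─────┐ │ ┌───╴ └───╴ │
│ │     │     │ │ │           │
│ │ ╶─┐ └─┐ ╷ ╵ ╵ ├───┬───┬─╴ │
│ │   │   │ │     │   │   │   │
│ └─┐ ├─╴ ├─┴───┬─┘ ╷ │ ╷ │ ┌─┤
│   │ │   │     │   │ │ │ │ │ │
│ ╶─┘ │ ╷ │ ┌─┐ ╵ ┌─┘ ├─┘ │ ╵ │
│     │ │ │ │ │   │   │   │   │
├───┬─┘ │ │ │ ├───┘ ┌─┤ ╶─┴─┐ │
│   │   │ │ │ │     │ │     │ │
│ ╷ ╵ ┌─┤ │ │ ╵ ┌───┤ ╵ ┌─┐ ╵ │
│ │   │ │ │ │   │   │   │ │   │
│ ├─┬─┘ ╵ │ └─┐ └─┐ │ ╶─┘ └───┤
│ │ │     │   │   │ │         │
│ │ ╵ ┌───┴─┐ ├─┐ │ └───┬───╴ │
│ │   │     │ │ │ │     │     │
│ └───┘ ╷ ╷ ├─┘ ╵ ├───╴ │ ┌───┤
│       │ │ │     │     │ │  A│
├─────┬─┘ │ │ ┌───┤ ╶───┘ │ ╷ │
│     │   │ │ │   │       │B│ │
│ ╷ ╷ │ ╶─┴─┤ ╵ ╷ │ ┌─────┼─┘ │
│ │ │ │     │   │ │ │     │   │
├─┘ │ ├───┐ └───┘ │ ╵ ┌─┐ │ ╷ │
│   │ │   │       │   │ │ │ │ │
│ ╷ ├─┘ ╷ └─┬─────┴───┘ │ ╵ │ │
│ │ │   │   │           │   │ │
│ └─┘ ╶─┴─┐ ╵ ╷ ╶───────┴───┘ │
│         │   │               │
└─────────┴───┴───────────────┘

Finding the shortest path from (9, 14) to (10, 13):
Path length: 2 steps
Directions: left → down

Solution:

┌───────────────┬───────┬─────┐
│               │       │     │
│ ┌─────┬─────┐ │ ┌───╴ └───╴ │
│ │     │     │ │ │           │
│ │ ╶─┐ └─┐ ╷ ╵ ╵ ├───┬───┬─╴ │
│ │   │   │ │     │   │   │   │
│ └─┐ ├─╴ ├─┴───┬─┘ ╷ │ ╷ │ ┌─┤
│   │ │   │     │   │ │ │ │ │ │
│ ╶─┘ │ ╷ │ ┌─┐ ╵ ┌─┘ ├─┘ │ ╵ │
│     │ │ │ │ │   │   │   │   │
├───┬─┘ │ │ │ ├───┘ ┌─┤ ╶─┴─┐ │
│   │   │ │ │ │     │ │     │ │
│ ╷ ╵ ┌─┤ │ │ ╵ ┌───┤ ╵ ┌─┐ ╵ │
│ │   │ │ │ │   │   │   │ │   │
│ ├─┬─┘ ╵ │ └─┐ └─┐ │ ╶─┘ └───┤
│ │ │     │   │   │ │         │
│ │ ╵ ┌───┴─┐ ├─┐ │ └───┬───╴ │
│ │   │     │ │ │ │     │     │
│ └───┘ ╷ ╷ ├─┘ ╵ ├───╴ │ ┌───┤
│       │ │ │     │     │ │↓ A│
├─────┬─┘ │ │ ┌───┤ ╶───┘ │ ╷ │
│     │   │ │ │   │       │B│ │
│ ╷ ╷ │ ╶─┴─┤ ╵ ╷ │ ┌─────┼─┘ │
│ │ │ │     │   │ │ │     │   │
├─┘ │ ├───┐ └───┘ │ ╵ ┌─┐ │ ╷ │
│   │ │   │       │   │ │ │ │ │
│ ╷ ├─┘ ╷ └─┬─────┴───┘ │ ╵ │ │
│ │ │   │   │           │   │ │
│ └─┘ ╶─┴─┐ ╵ ╷ ╶───────┴───┘ │
│         │   │               │
└─────────┴───┴───────────────┘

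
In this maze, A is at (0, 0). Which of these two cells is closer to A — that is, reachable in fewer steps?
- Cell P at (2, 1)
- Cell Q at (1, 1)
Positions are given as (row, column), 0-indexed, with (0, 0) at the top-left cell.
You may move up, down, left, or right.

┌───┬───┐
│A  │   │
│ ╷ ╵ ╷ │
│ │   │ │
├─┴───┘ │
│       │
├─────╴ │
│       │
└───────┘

Shortest path A → P at (2, 1): 9 steps
Shortest path A → Q at (1, 1): 2 steps

Q is closer (2 steps vs 9 steps).

Path to P:

┌───┬───┐
│A ↓│↱ ↓│
│ ╷ ╵ ╷ │
│ │↳ ↑│↓│
├─┴───┘ │
│  P ← ↲│
├─────╴ │
│       │
└───────┘

Path to Q:

┌───┬───┐
│A ↓│   │
│ ╷ ╵ ╷ │
│ │Q  │ │
├─┴───┘ │
│       │
├─────╴ │
│       │
└───────┘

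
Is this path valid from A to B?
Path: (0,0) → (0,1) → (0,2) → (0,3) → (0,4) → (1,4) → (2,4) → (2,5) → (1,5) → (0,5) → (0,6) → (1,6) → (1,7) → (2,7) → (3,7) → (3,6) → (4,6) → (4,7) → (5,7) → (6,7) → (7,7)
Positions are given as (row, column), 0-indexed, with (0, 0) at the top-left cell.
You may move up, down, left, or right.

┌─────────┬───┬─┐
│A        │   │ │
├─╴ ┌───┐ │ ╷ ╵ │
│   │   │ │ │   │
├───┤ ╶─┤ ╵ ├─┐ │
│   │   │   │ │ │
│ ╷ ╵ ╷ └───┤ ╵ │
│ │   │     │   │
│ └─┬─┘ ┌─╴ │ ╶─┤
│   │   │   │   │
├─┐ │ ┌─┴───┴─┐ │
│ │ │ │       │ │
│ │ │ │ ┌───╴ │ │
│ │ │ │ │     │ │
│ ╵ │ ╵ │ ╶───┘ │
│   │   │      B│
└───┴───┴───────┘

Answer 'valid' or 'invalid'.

Checking path validity:
Result: All consecutive moves are passable.

valid

Correct solution:

┌─────────┬───┬─┐
│A → → → ↓│↱ ↓│ │
├─╴ ┌───┐ │ ╷ ╵ │
│   │   │↓│↑│↳ ↓│
├───┤ ╶─┤ ╵ ├─┐ │
│   │   │↳ ↑│ │↓│
│ ╷ ╵ ╷ └───┤ ╵ │
│ │   │     │↓ ↲│
│ └─┬─┘ ┌─╴ │ ╶─┤
│   │   │   │↳ ↓│
├─┐ │ ┌─┴───┴─┐ │
│ │ │ │       │↓│
│ │ │ │ ┌───╴ │ │
│ │ │ │ │     │↓│
│ ╵ │ ╵ │ ╶───┘ │
│   │   │      B│
└───┴───┴───────┘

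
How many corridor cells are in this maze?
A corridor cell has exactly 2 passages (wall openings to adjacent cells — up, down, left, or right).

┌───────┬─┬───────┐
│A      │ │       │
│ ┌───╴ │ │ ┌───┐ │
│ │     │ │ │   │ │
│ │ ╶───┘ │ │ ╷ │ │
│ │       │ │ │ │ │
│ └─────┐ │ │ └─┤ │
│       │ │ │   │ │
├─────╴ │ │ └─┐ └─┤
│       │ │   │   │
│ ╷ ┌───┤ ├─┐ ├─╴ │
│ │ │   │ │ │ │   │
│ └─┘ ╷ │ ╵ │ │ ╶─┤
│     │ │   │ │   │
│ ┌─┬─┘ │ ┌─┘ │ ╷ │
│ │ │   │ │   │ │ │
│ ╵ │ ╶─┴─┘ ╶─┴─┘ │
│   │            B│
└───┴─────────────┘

Counting cells with exactly 2 passages:
Total corridor cells: 67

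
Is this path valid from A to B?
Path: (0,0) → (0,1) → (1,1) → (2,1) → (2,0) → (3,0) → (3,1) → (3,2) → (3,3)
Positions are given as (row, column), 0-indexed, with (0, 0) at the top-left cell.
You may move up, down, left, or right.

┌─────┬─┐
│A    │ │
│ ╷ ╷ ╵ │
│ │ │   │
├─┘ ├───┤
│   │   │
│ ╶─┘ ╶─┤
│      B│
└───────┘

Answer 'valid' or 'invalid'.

Checking path validity:
Result: All consecutive moves are passable.

valid

Correct solution:

┌─────┬─┐
│A ↓  │ │
│ ╷ ╷ ╵ │
│ │↓│   │
├─┘ ├───┤
│↓ ↲│   │
│ ╶─┘ ╶─┤
│↳ → → B│
└───────┘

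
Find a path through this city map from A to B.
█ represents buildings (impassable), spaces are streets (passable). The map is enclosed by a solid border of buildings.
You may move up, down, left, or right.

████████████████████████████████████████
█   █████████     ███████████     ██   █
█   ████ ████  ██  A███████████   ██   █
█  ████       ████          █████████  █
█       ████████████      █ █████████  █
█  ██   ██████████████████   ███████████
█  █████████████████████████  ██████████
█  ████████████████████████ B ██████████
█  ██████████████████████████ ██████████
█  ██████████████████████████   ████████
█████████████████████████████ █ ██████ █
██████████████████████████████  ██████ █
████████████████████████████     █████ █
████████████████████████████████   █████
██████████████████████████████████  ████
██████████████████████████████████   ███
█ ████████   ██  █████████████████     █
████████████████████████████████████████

Finding the shortest path from A to B:
Movement: cardinal only
Path length: 14 steps
Directions: down → right → right → right → right → right → right → right → right → down → down → right → down → down

Solution:

████████████████████████████████████████
█   █████████     ███████████     ██   █
█   ████ ████  ██  A███████████   ██   █
█  ████       ████ ↳→→→→→→→↓█████████  █
█       ████████████      █↓█████████  █
█  ██   ██████████████████ ↳↓███████████
█  █████████████████████████↓ ██████████
█  ████████████████████████ B ██████████
█  ██████████████████████████ ██████████
█  ██████████████████████████   ████████
█████████████████████████████ █ ██████ █
██████████████████████████████  ██████ █
████████████████████████████     █████ █
████████████████████████████████   █████
██████████████████████████████████  ████
██████████████████████████████████   ███
█ ████████   ██  █████████████████     █
████████████████████████████████████████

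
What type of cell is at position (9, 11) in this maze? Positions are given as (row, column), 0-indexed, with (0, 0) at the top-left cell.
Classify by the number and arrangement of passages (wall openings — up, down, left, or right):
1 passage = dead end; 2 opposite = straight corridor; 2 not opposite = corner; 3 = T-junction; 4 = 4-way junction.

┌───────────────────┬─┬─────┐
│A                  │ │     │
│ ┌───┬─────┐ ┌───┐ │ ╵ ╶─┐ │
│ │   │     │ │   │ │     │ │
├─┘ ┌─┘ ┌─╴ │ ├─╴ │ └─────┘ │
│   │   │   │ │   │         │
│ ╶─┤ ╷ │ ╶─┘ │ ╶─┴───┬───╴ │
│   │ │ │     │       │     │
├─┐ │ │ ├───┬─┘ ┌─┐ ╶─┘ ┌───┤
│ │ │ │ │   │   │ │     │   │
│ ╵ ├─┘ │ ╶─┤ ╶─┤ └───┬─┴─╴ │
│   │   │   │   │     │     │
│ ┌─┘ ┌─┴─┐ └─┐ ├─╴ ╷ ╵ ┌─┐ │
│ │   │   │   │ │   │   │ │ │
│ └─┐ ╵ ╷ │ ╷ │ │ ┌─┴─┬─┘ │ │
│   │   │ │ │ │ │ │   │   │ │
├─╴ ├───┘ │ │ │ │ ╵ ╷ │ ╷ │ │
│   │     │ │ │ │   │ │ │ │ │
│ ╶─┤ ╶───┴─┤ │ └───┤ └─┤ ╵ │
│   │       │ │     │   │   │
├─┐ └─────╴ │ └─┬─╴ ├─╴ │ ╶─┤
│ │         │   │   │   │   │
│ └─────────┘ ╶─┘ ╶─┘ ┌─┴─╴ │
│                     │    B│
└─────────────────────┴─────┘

Checking cell at (9, 11):
Number of passages: 2
Cell type: corner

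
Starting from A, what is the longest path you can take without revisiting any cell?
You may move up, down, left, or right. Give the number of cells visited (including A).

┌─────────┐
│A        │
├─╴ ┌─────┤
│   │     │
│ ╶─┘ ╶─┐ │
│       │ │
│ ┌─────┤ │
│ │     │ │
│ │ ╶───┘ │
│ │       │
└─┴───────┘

Finding longest simple path using DFS:
Start: (0, 0)
Longest path visits 19 cells
Path: A → right → down → left → down → right → right → up → right → right → down → down → down → left → left → left → up → right → right

Solution:

┌─────────┐
│A ↓      │
├─╴ ┌─────┤
│↓ ↲│↱ → ↓│
│ ╶─┘ ╶─┐ │
│↳ → ↑  │↓│
│ ┌─────┤ │
│ │↱ → B│↓│
│ │ ╶───┘ │
│ │↑ ← ← ↲│
└─┴───────┘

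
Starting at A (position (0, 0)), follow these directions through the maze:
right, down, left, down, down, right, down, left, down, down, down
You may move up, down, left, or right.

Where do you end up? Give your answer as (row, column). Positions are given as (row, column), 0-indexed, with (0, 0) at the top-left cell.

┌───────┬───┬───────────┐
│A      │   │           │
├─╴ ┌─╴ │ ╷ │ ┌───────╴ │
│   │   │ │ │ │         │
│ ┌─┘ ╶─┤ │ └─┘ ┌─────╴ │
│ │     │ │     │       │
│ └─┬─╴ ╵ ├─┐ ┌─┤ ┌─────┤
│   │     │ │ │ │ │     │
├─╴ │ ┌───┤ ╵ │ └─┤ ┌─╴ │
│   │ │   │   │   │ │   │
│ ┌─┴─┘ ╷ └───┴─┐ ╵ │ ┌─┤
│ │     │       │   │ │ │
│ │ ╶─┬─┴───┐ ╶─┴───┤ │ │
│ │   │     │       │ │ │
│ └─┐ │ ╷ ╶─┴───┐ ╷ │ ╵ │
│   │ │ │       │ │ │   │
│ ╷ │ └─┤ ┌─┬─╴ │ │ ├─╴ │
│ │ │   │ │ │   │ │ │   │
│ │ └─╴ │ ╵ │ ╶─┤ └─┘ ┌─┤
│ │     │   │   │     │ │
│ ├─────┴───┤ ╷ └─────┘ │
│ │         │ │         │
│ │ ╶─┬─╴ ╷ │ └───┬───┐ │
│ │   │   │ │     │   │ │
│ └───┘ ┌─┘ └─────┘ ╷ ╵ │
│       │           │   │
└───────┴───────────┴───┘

Following directions step by step:
Start: (0, 0)
  right: (0, 0) → (0, 1)
  down: (0, 1) → (1, 1)
  left: (1, 1) → (1, 0)
  down: (1, 0) → (2, 0)
  down: (2, 0) → (3, 0)
  right: (3, 0) → (3, 1)
  down: (3, 1) → (4, 1)
  left: (4, 1) → (4, 0)
  down: (4, 0) → (5, 0)
  down: (5, 0) → (6, 0)
  down: (6, 0) → (7, 0)
Final position: (7, 0)

Path taken:

┌───────┬───┬───────────┐
│A ↓    │   │           │
├─╴ ┌─╴ │ ╷ │ ┌───────╴ │
│↓ ↲│   │ │ │ │         │
│ ┌─┘ ╶─┤ │ └─┘ ┌─────╴ │
│↓│     │ │     │       │
│ └─┬─╴ ╵ ├─┐ ┌─┤ ┌─────┤
│↳ ↓│     │ │ │ │ │     │
├─╴ │ ┌───┤ ╵ │ └─┤ ┌─╴ │
│↓ ↲│ │   │   │   │ │   │
│ ┌─┴─┘ ╷ └───┴─┐ ╵ │ ┌─┤
│↓│     │       │   │ │ │
│ │ ╶─┬─┴───┐ ╶─┴───┤ │ │
│↓│   │     │       │ │ │
│ └─┐ │ ╷ ╶─┴───┐ ╷ │ ╵ │
│B  │ │ │       │ │ │   │
│ ╷ │ └─┤ ┌─┬─╴ │ │ ├─╴ │
│ │ │   │ │ │   │ │ │   │
│ │ └─╴ │ ╵ │ ╶─┤ └─┘ ┌─┤
│ │     │   │   │     │ │
│ ├─────┴───┤ ╷ └─────┘ │
│ │         │ │         │
│ │ ╶─┬─╴ ╷ │ └───┬───┐ │
│ │   │   │ │     │   │ │
│ └───┘ ┌─┘ └─────┘ ╷ ╵ │
│       │           │   │
└───────┴───────────┴───┘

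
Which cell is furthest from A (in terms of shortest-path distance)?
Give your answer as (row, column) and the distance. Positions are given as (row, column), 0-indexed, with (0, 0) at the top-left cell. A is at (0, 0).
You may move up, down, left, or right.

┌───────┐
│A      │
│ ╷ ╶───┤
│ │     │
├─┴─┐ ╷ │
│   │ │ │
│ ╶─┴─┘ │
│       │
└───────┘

Computing BFS distances from A to all cells:
Furthest cell: (2, 1)
Distance: 11 steps

Path from A to the furthest cell:

┌───────┐
│A ↓    │
│ ╷ ╶───┤
│ │↳ → ↓│
├─┴─┐ ╷ │
│↱ B│ │↓│
│ ╶─┴─┘ │
│↑ ← ← ↲│
└───────┘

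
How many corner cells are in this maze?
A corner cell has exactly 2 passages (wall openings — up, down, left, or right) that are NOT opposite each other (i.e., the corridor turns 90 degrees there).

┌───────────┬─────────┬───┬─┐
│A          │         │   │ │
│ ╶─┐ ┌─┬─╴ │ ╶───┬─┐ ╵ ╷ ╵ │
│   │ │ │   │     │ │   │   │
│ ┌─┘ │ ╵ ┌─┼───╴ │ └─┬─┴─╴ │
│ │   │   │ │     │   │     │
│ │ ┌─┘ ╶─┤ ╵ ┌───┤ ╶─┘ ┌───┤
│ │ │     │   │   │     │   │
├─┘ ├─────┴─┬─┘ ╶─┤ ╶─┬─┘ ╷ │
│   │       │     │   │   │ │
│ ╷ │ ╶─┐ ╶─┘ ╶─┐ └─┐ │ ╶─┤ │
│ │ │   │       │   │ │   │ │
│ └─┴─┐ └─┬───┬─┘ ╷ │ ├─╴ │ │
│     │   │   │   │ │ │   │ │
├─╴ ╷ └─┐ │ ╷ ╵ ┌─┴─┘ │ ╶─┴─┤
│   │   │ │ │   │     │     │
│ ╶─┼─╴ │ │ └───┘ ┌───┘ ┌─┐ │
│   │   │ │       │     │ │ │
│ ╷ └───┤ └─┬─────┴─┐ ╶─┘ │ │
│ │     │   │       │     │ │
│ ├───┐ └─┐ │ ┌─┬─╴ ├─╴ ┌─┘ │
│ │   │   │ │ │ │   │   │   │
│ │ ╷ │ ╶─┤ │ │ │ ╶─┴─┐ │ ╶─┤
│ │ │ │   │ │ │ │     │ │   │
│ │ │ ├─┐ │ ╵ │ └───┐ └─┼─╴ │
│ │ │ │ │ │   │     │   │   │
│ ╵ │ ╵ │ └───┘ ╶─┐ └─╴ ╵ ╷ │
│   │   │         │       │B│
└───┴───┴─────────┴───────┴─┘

Counting corner cells (2 non-opposite passages):
Total corners: 97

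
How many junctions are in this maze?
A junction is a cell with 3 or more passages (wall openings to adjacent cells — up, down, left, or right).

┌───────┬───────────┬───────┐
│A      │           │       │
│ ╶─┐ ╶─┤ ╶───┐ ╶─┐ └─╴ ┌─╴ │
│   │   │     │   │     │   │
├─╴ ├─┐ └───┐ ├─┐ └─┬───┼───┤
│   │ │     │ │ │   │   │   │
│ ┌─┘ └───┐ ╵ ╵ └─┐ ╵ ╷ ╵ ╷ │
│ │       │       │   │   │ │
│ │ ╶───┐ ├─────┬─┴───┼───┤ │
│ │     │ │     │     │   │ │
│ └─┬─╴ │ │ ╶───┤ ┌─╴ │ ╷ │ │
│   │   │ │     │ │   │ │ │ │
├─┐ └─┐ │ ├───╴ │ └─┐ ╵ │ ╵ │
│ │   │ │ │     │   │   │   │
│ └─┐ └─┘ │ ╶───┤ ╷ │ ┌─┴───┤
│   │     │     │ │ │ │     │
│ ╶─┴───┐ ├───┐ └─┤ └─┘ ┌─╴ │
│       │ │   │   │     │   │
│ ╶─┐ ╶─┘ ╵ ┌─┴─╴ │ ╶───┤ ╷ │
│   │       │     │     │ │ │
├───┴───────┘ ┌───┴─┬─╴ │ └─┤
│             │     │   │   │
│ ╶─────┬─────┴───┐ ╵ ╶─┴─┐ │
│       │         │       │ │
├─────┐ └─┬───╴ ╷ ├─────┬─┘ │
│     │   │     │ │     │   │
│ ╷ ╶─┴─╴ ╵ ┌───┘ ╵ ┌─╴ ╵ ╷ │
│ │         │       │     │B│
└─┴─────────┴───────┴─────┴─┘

Checking each cell for number of passages:

Junctions found (3+ passages):
  (0, 2): 3 passages
  (0, 7): 3 passages
  (0, 11): 3 passages
  (3, 2): 3 passages
  (3, 6): 3 passages
  (3, 7): 3 passages
  (5, 3): 3 passages
  (5, 10): 3 passages
  (6, 8): 3 passages
  (6, 10): 3 passages
  (7, 0): 3 passages
  (7, 4): 3 passages
  (8, 0): 3 passages
  (8, 2): 3 passages
  (8, 9): 3 passages
  (8, 13): 3 passages
  (9, 4): 3 passages
  (11, 7): 3 passages
  (11, 10): 3 passages
  (12, 1): 3 passages
  (12, 13): 3 passages
  (13, 4): 3 passages
  (13, 8): 3 passages
  (13, 11): 3 passages
Total junctions: 24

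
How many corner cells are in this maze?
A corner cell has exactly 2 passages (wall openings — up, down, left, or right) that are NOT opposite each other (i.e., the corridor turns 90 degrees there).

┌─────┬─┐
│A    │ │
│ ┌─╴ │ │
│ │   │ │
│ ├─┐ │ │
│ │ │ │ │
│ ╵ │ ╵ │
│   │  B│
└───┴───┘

Counting corner cells (2 non-opposite passages):
Total corners: 6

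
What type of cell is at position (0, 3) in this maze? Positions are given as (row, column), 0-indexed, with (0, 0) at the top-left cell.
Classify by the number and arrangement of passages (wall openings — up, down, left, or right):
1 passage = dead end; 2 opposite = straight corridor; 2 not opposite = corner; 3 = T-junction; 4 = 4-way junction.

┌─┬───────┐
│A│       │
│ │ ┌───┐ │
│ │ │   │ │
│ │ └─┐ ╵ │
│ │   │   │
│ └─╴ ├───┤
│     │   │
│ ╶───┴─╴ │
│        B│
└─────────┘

Checking cell at (0, 3):
Number of passages: 2
Cell type: straight corridor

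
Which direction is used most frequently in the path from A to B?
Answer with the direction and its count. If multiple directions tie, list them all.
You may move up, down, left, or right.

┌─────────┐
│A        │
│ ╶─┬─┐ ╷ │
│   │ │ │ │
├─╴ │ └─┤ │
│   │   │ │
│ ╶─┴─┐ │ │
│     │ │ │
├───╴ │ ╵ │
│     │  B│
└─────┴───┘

Directions: right, right, right, right, down, down, down, down
Counts: {'right': 4, 'down': 4}
Most common: down and right (tied at 4 times each)

Solution:

┌─────────┐
│A → → → ↓│
│ ╶─┬─┐ ╷ │
│   │ │ │↓│
├─╴ │ └─┤ │
│   │   │↓│
│ ╶─┴─┐ │ │
│     │ │↓│
├───╴ │ ╵ │
│     │  B│
└─────┴───┘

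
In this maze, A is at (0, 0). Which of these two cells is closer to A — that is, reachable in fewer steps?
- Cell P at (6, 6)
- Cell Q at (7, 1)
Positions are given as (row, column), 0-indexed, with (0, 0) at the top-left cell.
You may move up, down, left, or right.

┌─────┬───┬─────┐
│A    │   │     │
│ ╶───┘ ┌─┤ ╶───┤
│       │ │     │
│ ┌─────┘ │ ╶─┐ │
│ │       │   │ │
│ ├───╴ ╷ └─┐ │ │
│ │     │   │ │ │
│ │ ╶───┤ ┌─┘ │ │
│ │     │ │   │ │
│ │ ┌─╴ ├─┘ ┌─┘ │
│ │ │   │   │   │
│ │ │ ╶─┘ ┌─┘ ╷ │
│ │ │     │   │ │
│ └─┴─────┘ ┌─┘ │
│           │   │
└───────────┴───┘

Shortest path A → P at (6, 6): 14 steps
Shortest path A → Q at (7, 1): 8 steps

Q is closer (8 steps vs 14 steps).

Path to P:

┌─────┬───┬─────┐
│A    │   │     │
│ ╶───┘ ┌─┤ ╶───┤
│↓      │ │     │
│ ┌─────┘ │ ╶─┐ │
│↓│       │   │ │
│ ├───╴ ╷ └─┐ │ │
│↓│     │   │ │ │
│ │ ╶───┤ ┌─┘ │ │
│↓│     │ │   │ │
│ │ ┌─╴ ├─┘ ┌─┘ │
│↓│ │   │   │   │
│ │ │ ╶─┘ ┌─┘ ╷ │
│↓│ │     │↱ P│ │
│ └─┴─────┘ ┌─┘ │
│↳ → → → → ↑│   │
└───────────┴───┘

Path to Q:

┌─────┬───┬─────┐
│A    │   │     │
│ ╶───┘ ┌─┤ ╶───┤
│↓      │ │     │
│ ┌─────┘ │ ╶─┐ │
│↓│       │   │ │
│ ├───╴ ╷ └─┐ │ │
│↓│     │   │ │ │
│ │ ╶───┤ ┌─┘ │ │
│↓│     │ │   │ │
│ │ ┌─╴ ├─┘ ┌─┘ │
│↓│ │   │   │   │
│ │ │ ╶─┘ ┌─┘ ╷ │
│↓│ │     │   │ │
│ └─┴─────┘ ┌─┘ │
│↳ Q        │   │
└───────────┴───┘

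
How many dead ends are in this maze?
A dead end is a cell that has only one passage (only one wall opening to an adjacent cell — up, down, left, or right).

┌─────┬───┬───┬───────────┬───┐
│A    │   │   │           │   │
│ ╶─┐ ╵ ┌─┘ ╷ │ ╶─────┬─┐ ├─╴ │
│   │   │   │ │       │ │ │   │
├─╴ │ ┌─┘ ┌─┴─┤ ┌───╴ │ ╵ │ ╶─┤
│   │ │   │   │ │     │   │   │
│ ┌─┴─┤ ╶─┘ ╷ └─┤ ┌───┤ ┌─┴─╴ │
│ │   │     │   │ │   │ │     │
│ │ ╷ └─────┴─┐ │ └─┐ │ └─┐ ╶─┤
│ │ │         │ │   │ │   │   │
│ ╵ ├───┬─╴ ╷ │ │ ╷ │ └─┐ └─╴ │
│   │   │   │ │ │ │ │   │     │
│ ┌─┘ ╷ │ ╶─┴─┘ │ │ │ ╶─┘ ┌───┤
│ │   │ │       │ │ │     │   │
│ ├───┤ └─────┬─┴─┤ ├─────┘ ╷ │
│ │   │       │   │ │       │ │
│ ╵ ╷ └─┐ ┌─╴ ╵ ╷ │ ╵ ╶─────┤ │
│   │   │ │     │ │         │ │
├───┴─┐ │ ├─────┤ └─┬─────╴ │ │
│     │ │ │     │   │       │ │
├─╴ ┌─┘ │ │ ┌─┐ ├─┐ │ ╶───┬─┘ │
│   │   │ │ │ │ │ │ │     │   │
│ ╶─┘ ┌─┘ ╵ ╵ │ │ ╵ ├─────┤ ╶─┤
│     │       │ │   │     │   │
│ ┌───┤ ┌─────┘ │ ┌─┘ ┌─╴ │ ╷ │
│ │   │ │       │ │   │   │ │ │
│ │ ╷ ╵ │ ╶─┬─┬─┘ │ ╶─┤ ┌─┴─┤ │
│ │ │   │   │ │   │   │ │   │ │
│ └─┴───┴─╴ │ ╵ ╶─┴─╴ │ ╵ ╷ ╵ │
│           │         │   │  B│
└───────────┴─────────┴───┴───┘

Checking each cell for number of passages:

Dead ends found at positions:
  (0, 4)
  (0, 13)
  (1, 6)
  (1, 11)
  (2, 2)
  (2, 7)
  (3, 9)
  (3, 12)
  (5, 6)
  (5, 11)
  (6, 1)
  (6, 8)
  (8, 5)
  (9, 0)
  (9, 2)
  (10, 6)
  (10, 8)
  (10, 12)
  (12, 13)
  (13, 1)
  (13, 6)
Total dead ends: 21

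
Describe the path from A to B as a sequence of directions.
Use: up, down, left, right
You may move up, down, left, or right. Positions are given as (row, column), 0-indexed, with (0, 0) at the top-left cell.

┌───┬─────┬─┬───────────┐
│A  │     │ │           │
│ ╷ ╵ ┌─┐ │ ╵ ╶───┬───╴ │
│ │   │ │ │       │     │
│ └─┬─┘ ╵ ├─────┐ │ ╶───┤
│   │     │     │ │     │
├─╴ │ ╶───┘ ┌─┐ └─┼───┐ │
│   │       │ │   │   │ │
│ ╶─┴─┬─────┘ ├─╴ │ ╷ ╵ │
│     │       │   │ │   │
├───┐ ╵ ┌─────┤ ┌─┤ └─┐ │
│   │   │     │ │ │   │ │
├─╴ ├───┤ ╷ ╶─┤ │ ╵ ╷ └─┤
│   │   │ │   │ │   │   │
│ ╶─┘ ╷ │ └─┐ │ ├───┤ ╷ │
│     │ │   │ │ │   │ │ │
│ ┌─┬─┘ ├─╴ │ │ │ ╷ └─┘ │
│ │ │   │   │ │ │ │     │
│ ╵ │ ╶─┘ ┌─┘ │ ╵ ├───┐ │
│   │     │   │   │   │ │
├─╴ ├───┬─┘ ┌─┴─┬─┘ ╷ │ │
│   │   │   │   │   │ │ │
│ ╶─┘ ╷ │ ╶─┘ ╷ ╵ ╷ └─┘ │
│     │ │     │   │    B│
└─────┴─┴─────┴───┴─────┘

Finding the path and converting it to directions:
Path through cells: (0,0) → (0,1) → (1,1) → (1,2) → (0,2) → (0,3) → (0,4) → (1,4) → (2,4) → (2,3) → (2,2) → (3,2) → (3,3) → (3,4) → (3,5) → (2,5) → (2,6) → (2,7) → (3,7) → (3,8) → (4,8) → (4,7) → (5,7) → (6,7) → (7,7) → (8,7) → (9,7) → (9,8) → (8,8) → (7,8) → (7,9) → (8,9) → (8,10) → (8,11) → (9,11) → (10,11) → (11,11)
Directions: right, down, right, up, right, right, down, down, left, left, down, right, right, right, up, right, right, down, right, down, left, down, down, down, down, down, right, up, up, right, down, right, right, down, down, down

Solution:

┌───┬─────┬─┬───────────┐
│A ↓│↱ → ↓│ │           │
│ ╷ ╵ ┌─┐ │ ╵ ╶───┬───╴ │
│ │↳ ↑│ │↓│       │     │
│ └─┬─┘ ╵ ├─────┐ │ ╶───┤
│   │↓ ← ↲│↱ → ↓│ │     │
├─╴ │ ╶───┘ ┌─┐ └─┼───┐ │
│   │↳ → → ↑│ │↳ ↓│   │ │
│ ╶─┴─┬─────┘ ├─╴ │ ╷ ╵ │
│     │       │↓ ↲│ │   │
├───┐ ╵ ┌─────┤ ┌─┤ └─┐ │
│   │   │     │↓│ │   │ │
├─╴ ├───┤ ╷ ╶─┤ │ ╵ ╷ └─┤
│   │   │ │   │↓│   │   │
│ ╶─┘ ╷ │ └─┐ │ ├───┤ ╷ │
│     │ │   │ │↓│↱ ↓│ │ │
│ ┌─┬─┘ ├─╴ │ │ │ ╷ └─┘ │
│ │ │   │   │ │↓│↑│↳ → ↓│
│ ╵ │ ╶─┘ ┌─┘ │ ╵ ├───┐ │
│   │     │   │↳ ↑│   │↓│
├─╴ ├───┬─┘ ┌─┴─┬─┘ ╷ │ │
│   │   │   │   │   │ │↓│
│ ╶─┘ ╷ │ ╶─┘ ╷ ╵ ╷ └─┘ │
│     │ │     │   │    B│
└─────┴─┴─────┴───┴─────┘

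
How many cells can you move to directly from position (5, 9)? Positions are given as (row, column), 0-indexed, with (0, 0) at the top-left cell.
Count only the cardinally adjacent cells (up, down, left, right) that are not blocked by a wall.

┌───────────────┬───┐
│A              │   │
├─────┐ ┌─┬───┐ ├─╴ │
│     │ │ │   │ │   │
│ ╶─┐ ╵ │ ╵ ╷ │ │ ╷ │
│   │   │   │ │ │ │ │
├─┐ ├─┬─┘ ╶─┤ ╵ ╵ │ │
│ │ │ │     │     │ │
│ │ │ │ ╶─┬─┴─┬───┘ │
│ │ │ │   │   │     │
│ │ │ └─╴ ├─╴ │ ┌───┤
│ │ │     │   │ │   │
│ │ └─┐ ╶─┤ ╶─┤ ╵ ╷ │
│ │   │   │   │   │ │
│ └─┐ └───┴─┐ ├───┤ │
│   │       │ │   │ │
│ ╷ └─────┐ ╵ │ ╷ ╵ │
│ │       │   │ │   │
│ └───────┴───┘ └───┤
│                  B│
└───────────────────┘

Checking passable neighbors of (5, 9):
Neighbors: (6, 9), (5, 8)
Count: 2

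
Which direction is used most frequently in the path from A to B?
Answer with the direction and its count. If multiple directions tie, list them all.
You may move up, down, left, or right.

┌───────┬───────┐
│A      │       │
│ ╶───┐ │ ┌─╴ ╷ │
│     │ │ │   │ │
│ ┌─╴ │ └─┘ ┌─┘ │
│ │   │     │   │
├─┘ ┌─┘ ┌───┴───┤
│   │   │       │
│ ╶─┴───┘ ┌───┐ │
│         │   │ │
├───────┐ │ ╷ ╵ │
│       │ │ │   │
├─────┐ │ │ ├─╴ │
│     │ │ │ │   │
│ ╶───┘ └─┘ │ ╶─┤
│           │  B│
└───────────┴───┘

Directions: down, right, right, down, left, down, left, down, right, right, right, right, up, right, right, right, down, down, down, left, down, right
Counts: {'down': 8, 'right': 10, 'left': 3, 'up': 1}
Most common: right (10 times)

Solution:

┌───────┬───────┐
│A      │       │
│ ╶───┐ │ ┌─╴ ╷ │
│↳ → ↓│ │ │   │ │
│ ┌─╴ │ └─┘ ┌─┘ │
│ │↓ ↲│     │   │
├─┘ ┌─┘ ┌───┴───┤
│↓ ↲│   │↱ → → ↓│
│ ╶─┴───┘ ┌───┐ │
│↳ → → → ↑│   │↓│
├───────┐ │ ╷ ╵ │
│       │ │ │  ↓│
├─────┐ │ │ ├─╴ │
│     │ │ │ │↓ ↲│
│ ╶───┘ └─┘ │ ╶─┤
│           │↳ B│
└───────────┴───┘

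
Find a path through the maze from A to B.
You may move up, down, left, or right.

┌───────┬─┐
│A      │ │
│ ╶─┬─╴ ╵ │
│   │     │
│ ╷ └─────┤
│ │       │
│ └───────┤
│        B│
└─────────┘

Finding the shortest path through the maze:
Path length: 7 steps
Directions: down → down → down → right → right → right → right

Solution:

┌───────┬─┐
│A      │ │
│ ╶─┬─╴ ╵ │
│↓  │     │
│ ╷ └─────┤
│↓│       │
│ └───────┤
│↳ → → → B│
└─────────┘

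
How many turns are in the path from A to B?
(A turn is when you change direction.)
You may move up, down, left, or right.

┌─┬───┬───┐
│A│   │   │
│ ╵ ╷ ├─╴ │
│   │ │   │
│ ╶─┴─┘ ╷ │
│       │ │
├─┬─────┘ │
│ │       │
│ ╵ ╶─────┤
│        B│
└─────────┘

Directions: down, down, right, right, right, up, right, down, down, left, left, left, down, right, right, right
Number of turns: 7

Solution:

┌─┬───┬───┐
│A│   │   │
│ ╵ ╷ ├─╴ │
│↓  │ │↱ ↓│
│ ╶─┴─┘ ╷ │
│↳ → → ↑│↓│
├─┬─────┘ │
│ │↓ ← ← ↲│
│ ╵ ╶─────┤
│  ↳ → → B│
└─────────┘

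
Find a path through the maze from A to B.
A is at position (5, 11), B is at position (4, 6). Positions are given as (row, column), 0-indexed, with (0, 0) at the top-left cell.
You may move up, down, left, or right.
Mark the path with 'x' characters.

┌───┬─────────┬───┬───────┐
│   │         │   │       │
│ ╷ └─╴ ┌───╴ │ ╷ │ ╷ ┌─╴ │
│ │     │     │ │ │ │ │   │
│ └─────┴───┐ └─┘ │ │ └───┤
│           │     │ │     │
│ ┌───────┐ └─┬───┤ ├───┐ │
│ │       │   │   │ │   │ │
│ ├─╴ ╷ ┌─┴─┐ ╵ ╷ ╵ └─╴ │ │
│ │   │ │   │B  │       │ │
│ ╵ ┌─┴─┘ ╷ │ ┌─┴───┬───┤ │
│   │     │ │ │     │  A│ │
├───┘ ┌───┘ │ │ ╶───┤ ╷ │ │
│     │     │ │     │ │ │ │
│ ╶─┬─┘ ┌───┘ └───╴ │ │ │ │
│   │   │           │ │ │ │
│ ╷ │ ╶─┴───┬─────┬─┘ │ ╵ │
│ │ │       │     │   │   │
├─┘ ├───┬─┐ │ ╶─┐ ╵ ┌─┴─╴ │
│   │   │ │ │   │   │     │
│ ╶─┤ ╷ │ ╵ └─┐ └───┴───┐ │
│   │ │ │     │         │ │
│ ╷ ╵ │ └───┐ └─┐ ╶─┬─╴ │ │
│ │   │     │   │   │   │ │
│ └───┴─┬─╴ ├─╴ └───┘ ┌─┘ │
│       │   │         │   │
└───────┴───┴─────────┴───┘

Finding the shortest path from (5, 11) to (4, 6):
Path length: 24 steps
Directions: down → down → down → right → up → up → up → up → up → up → left → left → up → up → left → down → down → down → down → left → up → left → down → left

Solution:

┌───┬─────────┬───┬───────┐
│   │         │   │x x    │
│ ╷ └─╴ ┌───╴ │ ╷ │ ╷ ┌─╴ │
│ │     │     │ │ │x│x│   │
│ └─────┴───┐ └─┘ │ │ └───┤
│           │     │x│x x x│
│ ┌───────┐ └─┬───┤ ├───┐ │
│ │       │   │x x│x│   │x│
│ ├─╴ ╷ ┌─┴─┐ ╵ ╷ ╵ └─╴ │ │
│ │   │ │   │B x│x x    │x│
│ ╵ ┌─┴─┘ ╷ │ ┌─┴───┬───┤ │
│   │     │ │ │     │  A│x│
├───┘ ┌───┘ │ │ ╶───┤ ╷ │ │
│     │     │ │     │ │x│x│
│ ╶─┬─┘ ┌───┘ └───╴ │ │ │ │
│   │   │           │ │x│x│
│ ╷ │ ╶─┴───┬─────┬─┘ │ ╵ │
│ │ │       │     │   │x x│
├─┘ ├───┬─┐ │ ╶─┐ ╵ ┌─┴─╴ │
│   │   │ │ │   │   │     │
│ ╶─┤ ╷ │ ╵ └─┐ └───┴───┐ │
│   │ │ │     │         │ │
│ ╷ ╵ │ └───┐ └─┐ ╶─┬─╴ │ │
│ │   │     │   │   │   │ │
│ └───┴─┬─╴ ├─╴ └───┘ ┌─┘ │
│       │   │         │   │
└───────┴───┴─────────┴───┘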